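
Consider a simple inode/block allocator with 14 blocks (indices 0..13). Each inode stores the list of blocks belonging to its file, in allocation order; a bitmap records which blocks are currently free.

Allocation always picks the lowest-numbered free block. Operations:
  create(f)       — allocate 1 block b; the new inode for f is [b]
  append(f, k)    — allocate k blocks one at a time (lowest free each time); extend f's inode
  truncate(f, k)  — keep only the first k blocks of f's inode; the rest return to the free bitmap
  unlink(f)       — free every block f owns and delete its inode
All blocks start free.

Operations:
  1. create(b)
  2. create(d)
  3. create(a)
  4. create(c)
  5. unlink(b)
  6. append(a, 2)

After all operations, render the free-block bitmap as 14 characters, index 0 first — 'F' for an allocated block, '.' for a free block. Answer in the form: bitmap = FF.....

bitmap = FFFFF.........

  1. create(b)  ⇒  F.............  {b→[0]}
  2. create(d)  ⇒  FF............  {b→[0]; d→[1]}
  3. create(a)  ⇒  FFF...........  {a→[2]; b→[0]; d→[1]}
  4. create(c)  ⇒  FFFF..........  {a→[2]; b→[0]; c→[3]; d→[1]}
  5. unlink(b)  ⇒  .FFF..........  {a→[2]; c→[3]; d→[1]}
  6. append(a, 2)  ⇒  FFFFF.........  {a→[2, 0, 4]; c→[3]; d→[1]}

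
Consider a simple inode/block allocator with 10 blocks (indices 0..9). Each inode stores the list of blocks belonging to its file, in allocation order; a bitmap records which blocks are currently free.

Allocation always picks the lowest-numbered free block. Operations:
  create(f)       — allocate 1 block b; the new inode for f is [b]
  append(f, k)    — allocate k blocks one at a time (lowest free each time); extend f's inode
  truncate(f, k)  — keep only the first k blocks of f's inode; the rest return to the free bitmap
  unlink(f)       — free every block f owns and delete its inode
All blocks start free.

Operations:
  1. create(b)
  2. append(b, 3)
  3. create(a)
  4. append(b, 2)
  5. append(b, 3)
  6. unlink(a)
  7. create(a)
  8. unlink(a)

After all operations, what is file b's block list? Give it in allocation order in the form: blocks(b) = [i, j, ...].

create(b): bitmap=F......... | b=[0]
append(b, 3): bitmap=FFFF...... | b=[0, 1, 2, 3]
create(a): bitmap=FFFFF..... | a=[4] b=[0, 1, 2, 3]
append(b, 2): bitmap=FFFFFFF... | a=[4] b=[0, 1, 2, 3, 5, 6]
append(b, 3): bitmap=FFFFFFFFFF | a=[4] b=[0, 1, 2, 3, 5, 6, 7, 8, 9]
unlink(a): bitmap=FFFF.FFFFF | b=[0, 1, 2, 3, 5, 6, 7, 8, 9]
create(a): bitmap=FFFFFFFFFF | a=[4] b=[0, 1, 2, 3, 5, 6, 7, 8, 9]
unlink(a): bitmap=FFFF.FFFFF | b=[0, 1, 2, 3, 5, 6, 7, 8, 9]

blocks(b) = [0, 1, 2, 3, 5, 6, 7, 8, 9]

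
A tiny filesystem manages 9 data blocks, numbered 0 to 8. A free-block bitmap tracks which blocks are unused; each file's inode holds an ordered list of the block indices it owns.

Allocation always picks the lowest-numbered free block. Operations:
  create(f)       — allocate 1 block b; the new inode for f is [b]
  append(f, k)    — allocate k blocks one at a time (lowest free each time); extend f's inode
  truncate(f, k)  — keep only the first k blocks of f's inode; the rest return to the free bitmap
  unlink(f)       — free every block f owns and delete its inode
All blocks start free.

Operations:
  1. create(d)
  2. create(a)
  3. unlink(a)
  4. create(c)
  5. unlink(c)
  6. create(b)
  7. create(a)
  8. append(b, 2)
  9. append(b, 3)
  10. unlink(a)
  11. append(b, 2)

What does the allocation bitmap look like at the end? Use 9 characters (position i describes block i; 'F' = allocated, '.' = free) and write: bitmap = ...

bitmap = FFFFFFFFF

  1. create(d)  ⇒  F........  {d→[0]}
  2. create(a)  ⇒  FF.......  {a→[1]; d→[0]}
  3. unlink(a)  ⇒  F........  {d→[0]}
  4. create(c)  ⇒  FF.......  {c→[1]; d→[0]}
  5. unlink(c)  ⇒  F........  {d→[0]}
  6. create(b)  ⇒  FF.......  {b→[1]; d→[0]}
  7. create(a)  ⇒  FFF......  {a→[2]; b→[1]; d→[0]}
  8. append(b, 2)  ⇒  FFFFF....  {a→[2]; b→[1, 3, 4]; d→[0]}
  9. append(b, 3)  ⇒  FFFFFFFF.  {a→[2]; b→[1, 3, 4, 5, 6, 7]; d→[0]}
  10. unlink(a)  ⇒  FF.FFFFF.  {b→[1, 3, 4, 5, 6, 7]; d→[0]}
  11. append(b, 2)  ⇒  FFFFFFFFF  {b→[1, 3, 4, 5, 6, 7, 2, 8]; d→[0]}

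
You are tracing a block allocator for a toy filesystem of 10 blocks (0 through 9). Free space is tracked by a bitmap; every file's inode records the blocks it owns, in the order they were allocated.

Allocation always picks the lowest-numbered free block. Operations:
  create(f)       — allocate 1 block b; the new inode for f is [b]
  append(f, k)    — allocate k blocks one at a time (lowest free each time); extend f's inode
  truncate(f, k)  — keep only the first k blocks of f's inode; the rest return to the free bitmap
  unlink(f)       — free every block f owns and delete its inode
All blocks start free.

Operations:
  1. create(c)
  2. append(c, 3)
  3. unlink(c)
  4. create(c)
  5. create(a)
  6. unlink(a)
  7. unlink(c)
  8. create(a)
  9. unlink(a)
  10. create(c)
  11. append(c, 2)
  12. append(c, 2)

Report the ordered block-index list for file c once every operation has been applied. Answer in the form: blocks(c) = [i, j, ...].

create(c): bitmap=F......... | c=[0]
append(c, 3): bitmap=FFFF...... | c=[0, 1, 2, 3]
unlink(c): bitmap=.......... | 
create(c): bitmap=F......... | c=[0]
create(a): bitmap=FF........ | a=[1] c=[0]
unlink(a): bitmap=F......... | c=[0]
unlink(c): bitmap=.......... | 
create(a): bitmap=F......... | a=[0]
unlink(a): bitmap=.......... | 
create(c): bitmap=F......... | c=[0]
append(c, 2): bitmap=FFF....... | c=[0, 1, 2]
append(c, 2): bitmap=FFFFF..... | c=[0, 1, 2, 3, 4]

blocks(c) = [0, 1, 2, 3, 4]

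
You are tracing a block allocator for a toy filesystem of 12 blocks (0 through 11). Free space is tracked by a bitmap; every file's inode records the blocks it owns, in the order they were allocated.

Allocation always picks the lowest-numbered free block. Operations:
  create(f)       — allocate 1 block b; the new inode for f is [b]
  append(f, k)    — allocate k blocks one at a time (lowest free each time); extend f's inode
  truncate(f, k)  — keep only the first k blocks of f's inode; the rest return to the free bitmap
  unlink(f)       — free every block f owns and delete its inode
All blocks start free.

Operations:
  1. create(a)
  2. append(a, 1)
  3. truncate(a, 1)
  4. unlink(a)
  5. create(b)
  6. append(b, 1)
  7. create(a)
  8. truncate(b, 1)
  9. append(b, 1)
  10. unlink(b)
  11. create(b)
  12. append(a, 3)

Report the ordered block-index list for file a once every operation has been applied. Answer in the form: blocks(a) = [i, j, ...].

blocks(a) = [2, 1, 3, 4]

[1] create(a) — a=0 (map F...........)
[2] append(a, 1) — a=0,1 (map FF..........)
[3] truncate(a, 1) — a=0 (map F...........)
[4] unlink(a) —  (map ............)
[5] create(b) — b=0 (map F...........)
[6] append(b, 1) — b=0,1 (map FF..........)
[7] create(a) — a=2 b=0,1 (map FFF.........)
[8] truncate(b, 1) — a=2 b=0 (map F.F.........)
[9] append(b, 1) — a=2 b=0,1 (map FFF.........)
[10] unlink(b) — a=2 (map ..F.........)
[11] create(b) — a=2 b=0 (map F.F.........)
[12] append(a, 3) — a=2,1,3,4 b=0 (map FFFFF.......)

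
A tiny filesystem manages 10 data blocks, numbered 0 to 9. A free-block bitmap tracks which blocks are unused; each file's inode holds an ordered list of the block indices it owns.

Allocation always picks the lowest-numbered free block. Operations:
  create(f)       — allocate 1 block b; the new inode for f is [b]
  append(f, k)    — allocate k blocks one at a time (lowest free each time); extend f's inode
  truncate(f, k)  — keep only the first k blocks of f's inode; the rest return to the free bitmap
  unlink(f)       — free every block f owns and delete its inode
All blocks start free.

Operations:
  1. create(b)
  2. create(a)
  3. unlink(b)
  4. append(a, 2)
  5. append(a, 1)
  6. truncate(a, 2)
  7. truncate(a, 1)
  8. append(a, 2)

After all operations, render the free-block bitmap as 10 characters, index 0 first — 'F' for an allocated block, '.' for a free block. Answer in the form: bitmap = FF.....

after create(b) → b:[0]  free=[F.........]
after create(a) → a:[1], b:[0]  free=[FF........]
after unlink(b) → a:[1]  free=[.F........]
after append(a, 2) → a:[1, 0, 2]  free=[FFF.......]
after append(a, 1) → a:[1, 0, 2, 3]  free=[FFFF......]
after truncate(a, 2) → a:[1, 0]  free=[FF........]
after truncate(a, 1) → a:[1]  free=[.F........]
after append(a, 2) → a:[1, 0, 2]  free=[FFF.......]

bitmap = FFF.......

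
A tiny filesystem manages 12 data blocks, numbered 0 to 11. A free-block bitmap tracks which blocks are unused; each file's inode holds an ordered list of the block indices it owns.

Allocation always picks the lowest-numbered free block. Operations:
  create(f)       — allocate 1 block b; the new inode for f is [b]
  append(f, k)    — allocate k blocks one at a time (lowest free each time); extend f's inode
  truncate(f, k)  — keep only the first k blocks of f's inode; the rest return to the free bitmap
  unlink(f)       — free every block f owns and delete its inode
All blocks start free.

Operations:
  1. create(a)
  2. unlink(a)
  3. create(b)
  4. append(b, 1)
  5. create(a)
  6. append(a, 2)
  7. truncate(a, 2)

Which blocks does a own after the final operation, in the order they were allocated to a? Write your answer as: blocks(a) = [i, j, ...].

after create(a) → a:[0]  free=[F...........]
after unlink(a) →   free=[............]
after create(b) → b:[0]  free=[F...........]
after append(b, 1) → b:[0, 1]  free=[FF..........]
after create(a) → a:[2], b:[0, 1]  free=[FFF.........]
after append(a, 2) → a:[2, 3, 4], b:[0, 1]  free=[FFFFF.......]
after truncate(a, 2) → a:[2, 3], b:[0, 1]  free=[FFFF........]

blocks(a) = [2, 3]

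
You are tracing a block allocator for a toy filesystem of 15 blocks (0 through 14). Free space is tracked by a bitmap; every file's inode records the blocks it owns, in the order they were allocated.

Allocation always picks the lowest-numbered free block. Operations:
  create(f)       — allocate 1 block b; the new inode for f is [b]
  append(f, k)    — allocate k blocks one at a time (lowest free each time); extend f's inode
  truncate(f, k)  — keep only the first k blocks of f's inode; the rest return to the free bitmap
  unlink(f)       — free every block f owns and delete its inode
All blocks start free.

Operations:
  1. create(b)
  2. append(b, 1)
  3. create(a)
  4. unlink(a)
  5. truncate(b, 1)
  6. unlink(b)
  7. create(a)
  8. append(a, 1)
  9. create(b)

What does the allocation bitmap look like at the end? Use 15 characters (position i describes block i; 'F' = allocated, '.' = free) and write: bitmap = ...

[1] create(b) — b=0 (map F..............)
[2] append(b, 1) — b=0,1 (map FF.............)
[3] create(a) — a=2 b=0,1 (map FFF............)
[4] unlink(a) — b=0,1 (map FF.............)
[5] truncate(b, 1) — b=0 (map F..............)
[6] unlink(b) —  (map ...............)
[7] create(a) — a=0 (map F..............)
[8] append(a, 1) — a=0,1 (map FF.............)
[9] create(b) — a=0,1 b=2 (map FFF............)

bitmap = FFF............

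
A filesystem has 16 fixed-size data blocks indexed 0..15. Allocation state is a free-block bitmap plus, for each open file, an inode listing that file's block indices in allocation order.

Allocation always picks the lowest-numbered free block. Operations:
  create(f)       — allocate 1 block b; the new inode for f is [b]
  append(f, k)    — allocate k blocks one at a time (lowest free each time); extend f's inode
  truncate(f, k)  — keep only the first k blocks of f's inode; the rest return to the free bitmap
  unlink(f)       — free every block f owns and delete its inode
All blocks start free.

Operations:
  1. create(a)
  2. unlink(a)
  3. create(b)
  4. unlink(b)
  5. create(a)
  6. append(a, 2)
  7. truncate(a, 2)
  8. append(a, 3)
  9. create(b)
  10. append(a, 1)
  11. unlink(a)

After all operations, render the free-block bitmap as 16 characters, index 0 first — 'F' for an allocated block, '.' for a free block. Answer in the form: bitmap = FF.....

  1. create(a)  ⇒  F...............  {a→[0]}
  2. unlink(a)  ⇒  ................  {}
  3. create(b)  ⇒  F...............  {b→[0]}
  4. unlink(b)  ⇒  ................  {}
  5. create(a)  ⇒  F...............  {a→[0]}
  6. append(a, 2)  ⇒  FFF.............  {a→[0, 1, 2]}
  7. truncate(a, 2)  ⇒  FF..............  {a→[0, 1]}
  8. append(a, 3)  ⇒  FFFFF...........  {a→[0, 1, 2, 3, 4]}
  9. create(b)  ⇒  FFFFFF..........  {a→[0, 1, 2, 3, 4]; b→[5]}
  10. append(a, 1)  ⇒  FFFFFFF.........  {a→[0, 1, 2, 3, 4, 6]; b→[5]}
  11. unlink(a)  ⇒  .....F..........  {b→[5]}

bitmap = .....F..........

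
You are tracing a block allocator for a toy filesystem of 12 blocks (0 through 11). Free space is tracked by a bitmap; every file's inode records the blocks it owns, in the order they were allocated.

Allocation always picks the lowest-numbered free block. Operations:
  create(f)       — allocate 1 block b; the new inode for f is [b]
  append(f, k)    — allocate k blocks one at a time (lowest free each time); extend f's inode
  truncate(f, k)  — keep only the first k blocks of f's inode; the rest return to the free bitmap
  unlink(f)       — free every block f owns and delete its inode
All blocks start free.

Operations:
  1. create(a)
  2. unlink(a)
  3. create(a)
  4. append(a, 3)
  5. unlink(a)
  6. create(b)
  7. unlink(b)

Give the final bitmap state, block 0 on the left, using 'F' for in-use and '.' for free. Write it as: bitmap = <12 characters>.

bitmap = ............

  1. create(a)  ⇒  F...........  {a→[0]}
  2. unlink(a)  ⇒  ............  {}
  3. create(a)  ⇒  F...........  {a→[0]}
  4. append(a, 3)  ⇒  FFFF........  {a→[0, 1, 2, 3]}
  5. unlink(a)  ⇒  ............  {}
  6. create(b)  ⇒  F...........  {b→[0]}
  7. unlink(b)  ⇒  ............  {}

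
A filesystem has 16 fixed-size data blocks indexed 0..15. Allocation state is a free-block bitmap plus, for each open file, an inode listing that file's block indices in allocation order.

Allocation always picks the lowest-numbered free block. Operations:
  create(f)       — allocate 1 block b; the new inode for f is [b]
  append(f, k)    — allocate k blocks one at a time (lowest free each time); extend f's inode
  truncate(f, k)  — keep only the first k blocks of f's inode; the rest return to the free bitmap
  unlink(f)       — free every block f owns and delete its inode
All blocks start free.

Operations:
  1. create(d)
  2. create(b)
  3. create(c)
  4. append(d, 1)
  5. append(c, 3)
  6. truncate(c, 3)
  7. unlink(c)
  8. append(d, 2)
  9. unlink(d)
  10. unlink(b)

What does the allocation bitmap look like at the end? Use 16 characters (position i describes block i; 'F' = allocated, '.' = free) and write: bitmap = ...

after create(d) → d:[0]  free=[F...............]
after create(b) → b:[1], d:[0]  free=[FF..............]
after create(c) → b:[1], c:[2], d:[0]  free=[FFF.............]
after append(d, 1) → b:[1], c:[2], d:[0, 3]  free=[FFFF............]
after append(c, 3) → b:[1], c:[2, 4, 5, 6], d:[0, 3]  free=[FFFFFFF.........]
after truncate(c, 3) → b:[1], c:[2, 4, 5], d:[0, 3]  free=[FFFFFF..........]
after unlink(c) → b:[1], d:[0, 3]  free=[FF.F............]
after append(d, 2) → b:[1], d:[0, 3, 2, 4]  free=[FFFFF...........]
after unlink(d) → b:[1]  free=[.F..............]
after unlink(b) →   free=[................]

bitmap = ................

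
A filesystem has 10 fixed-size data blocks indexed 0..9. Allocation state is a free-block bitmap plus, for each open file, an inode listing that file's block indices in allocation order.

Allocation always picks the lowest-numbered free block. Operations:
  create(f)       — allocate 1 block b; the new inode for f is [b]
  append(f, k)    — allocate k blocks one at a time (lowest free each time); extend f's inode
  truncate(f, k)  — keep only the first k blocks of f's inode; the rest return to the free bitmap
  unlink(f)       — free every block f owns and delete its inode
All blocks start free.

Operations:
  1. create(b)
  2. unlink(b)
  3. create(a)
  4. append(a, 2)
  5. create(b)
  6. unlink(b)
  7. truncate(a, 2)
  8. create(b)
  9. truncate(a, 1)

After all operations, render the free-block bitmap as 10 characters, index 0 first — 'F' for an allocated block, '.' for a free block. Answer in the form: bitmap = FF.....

bitmap = F.F.......

[1] create(b) — b=0 (map F.........)
[2] unlink(b) —  (map ..........)
[3] create(a) — a=0 (map F.........)
[4] append(a, 2) — a=0,1,2 (map FFF.......)
[5] create(b) — a=0,1,2 b=3 (map FFFF......)
[6] unlink(b) — a=0,1,2 (map FFF.......)
[7] truncate(a, 2) — a=0,1 (map FF........)
[8] create(b) — a=0,1 b=2 (map FFF.......)
[9] truncate(a, 1) — a=0 b=2 (map F.F.......)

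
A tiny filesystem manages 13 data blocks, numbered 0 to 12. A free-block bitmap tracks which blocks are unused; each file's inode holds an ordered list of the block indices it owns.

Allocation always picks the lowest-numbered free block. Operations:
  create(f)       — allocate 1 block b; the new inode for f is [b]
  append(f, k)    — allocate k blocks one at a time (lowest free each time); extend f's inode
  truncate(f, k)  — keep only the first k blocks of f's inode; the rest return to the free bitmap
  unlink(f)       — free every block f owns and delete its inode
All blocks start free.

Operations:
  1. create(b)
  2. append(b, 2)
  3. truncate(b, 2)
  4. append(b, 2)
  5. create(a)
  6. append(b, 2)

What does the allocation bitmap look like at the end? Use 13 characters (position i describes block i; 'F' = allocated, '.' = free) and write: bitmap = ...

create(b): bitmap=F............ | b=[0]
append(b, 2): bitmap=FFF.......... | b=[0, 1, 2]
truncate(b, 2): bitmap=FF........... | b=[0, 1]
append(b, 2): bitmap=FFFF......... | b=[0, 1, 2, 3]
create(a): bitmap=FFFFF........ | a=[4] b=[0, 1, 2, 3]
append(b, 2): bitmap=FFFFFFF...... | a=[4] b=[0, 1, 2, 3, 5, 6]

bitmap = FFFFFFF......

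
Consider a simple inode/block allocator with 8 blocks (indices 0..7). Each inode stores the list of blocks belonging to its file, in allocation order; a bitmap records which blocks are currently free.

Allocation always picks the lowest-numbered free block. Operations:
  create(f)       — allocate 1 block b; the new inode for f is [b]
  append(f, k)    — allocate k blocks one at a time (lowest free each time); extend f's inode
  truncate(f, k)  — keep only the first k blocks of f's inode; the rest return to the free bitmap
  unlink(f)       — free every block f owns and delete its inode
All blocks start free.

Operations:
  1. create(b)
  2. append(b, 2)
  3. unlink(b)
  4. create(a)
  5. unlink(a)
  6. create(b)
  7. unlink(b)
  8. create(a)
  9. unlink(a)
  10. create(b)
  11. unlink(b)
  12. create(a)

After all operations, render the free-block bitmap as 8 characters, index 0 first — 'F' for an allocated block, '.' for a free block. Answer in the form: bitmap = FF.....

after create(b) → b:[0]  free=[F.......]
after append(b, 2) → b:[0, 1, 2]  free=[FFF.....]
after unlink(b) →   free=[........]
after create(a) → a:[0]  free=[F.......]
after unlink(a) →   free=[........]
after create(b) → b:[0]  free=[F.......]
after unlink(b) →   free=[........]
after create(a) → a:[0]  free=[F.......]
after unlink(a) →   free=[........]
after create(b) → b:[0]  free=[F.......]
after unlink(b) →   free=[........]
after create(a) → a:[0]  free=[F.......]

bitmap = F.......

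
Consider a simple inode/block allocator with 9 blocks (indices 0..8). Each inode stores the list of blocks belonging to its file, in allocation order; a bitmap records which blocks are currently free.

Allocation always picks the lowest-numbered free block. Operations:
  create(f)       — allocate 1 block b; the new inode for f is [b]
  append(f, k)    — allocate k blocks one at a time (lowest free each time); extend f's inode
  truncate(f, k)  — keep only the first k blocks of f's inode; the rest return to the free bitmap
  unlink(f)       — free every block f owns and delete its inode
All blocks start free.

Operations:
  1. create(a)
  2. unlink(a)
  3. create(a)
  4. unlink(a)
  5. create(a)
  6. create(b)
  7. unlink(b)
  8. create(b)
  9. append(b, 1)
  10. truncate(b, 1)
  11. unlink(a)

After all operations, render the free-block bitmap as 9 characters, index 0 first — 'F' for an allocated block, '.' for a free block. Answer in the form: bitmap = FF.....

bitmap = .F.......

create(a): bitmap=F........ | a=[0]
unlink(a): bitmap=......... | 
create(a): bitmap=F........ | a=[0]
unlink(a): bitmap=......... | 
create(a): bitmap=F........ | a=[0]
create(b): bitmap=FF....... | a=[0] b=[1]
unlink(b): bitmap=F........ | a=[0]
create(b): bitmap=FF....... | a=[0] b=[1]
append(b, 1): bitmap=FFF...... | a=[0] b=[1, 2]
truncate(b, 1): bitmap=FF....... | a=[0] b=[1]
unlink(a): bitmap=.F....... | b=[1]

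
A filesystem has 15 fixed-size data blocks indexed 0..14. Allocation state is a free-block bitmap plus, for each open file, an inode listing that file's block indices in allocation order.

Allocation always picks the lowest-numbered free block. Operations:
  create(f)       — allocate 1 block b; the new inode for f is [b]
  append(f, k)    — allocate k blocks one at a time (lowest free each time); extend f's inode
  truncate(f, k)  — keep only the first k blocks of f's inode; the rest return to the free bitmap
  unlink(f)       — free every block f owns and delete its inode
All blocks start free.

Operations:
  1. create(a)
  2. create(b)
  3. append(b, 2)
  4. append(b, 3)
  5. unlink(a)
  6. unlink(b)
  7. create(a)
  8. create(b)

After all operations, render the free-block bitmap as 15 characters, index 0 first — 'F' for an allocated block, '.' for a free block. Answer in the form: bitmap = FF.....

[1] create(a) — a=0 (map F..............)
[2] create(b) — a=0 b=1 (map FF.............)
[3] append(b, 2) — a=0 b=1,2,3 (map FFFF...........)
[4] append(b, 3) — a=0 b=1,2,3,4,5,6 (map FFFFFFF........)
[5] unlink(a) — b=1,2,3,4,5,6 (map .FFFFFF........)
[6] unlink(b) —  (map ...............)
[7] create(a) — a=0 (map F..............)
[8] create(b) — a=0 b=1 (map FF.............)

bitmap = FF.............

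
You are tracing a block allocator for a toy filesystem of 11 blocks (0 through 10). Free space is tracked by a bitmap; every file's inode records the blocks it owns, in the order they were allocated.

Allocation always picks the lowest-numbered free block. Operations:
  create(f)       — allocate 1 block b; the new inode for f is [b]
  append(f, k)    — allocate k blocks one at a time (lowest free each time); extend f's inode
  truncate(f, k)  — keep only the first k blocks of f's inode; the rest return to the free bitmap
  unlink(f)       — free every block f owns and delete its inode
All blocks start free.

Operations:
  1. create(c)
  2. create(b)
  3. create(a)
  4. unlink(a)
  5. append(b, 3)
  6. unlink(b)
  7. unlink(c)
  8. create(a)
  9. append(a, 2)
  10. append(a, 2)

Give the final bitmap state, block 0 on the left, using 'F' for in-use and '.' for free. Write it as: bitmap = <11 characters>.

after create(c) → c:[0]  free=[F..........]
after create(b) → b:[1], c:[0]  free=[FF.........]
after create(a) → a:[2], b:[1], c:[0]  free=[FFF........]
after unlink(a) → b:[1], c:[0]  free=[FF.........]
after append(b, 3) → b:[1, 2, 3, 4], c:[0]  free=[FFFFF......]
after unlink(b) → c:[0]  free=[F..........]
after unlink(c) →   free=[...........]
after create(a) → a:[0]  free=[F..........]
after append(a, 2) → a:[0, 1, 2]  free=[FFF........]
after append(a, 2) → a:[0, 1, 2, 3, 4]  free=[FFFFF......]

bitmap = FFFFF......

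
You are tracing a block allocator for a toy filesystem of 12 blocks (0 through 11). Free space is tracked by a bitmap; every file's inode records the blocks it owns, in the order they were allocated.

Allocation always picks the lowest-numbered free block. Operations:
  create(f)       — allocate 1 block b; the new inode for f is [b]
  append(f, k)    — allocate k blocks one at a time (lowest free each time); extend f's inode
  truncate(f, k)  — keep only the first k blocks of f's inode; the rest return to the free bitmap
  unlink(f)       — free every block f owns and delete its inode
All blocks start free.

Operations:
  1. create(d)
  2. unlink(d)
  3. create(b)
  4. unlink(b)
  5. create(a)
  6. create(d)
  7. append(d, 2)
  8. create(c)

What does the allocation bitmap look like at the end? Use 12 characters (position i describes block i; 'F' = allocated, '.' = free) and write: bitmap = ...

bitmap = FFFFF.......

  1. create(d)  ⇒  F...........  {d→[0]}
  2. unlink(d)  ⇒  ............  {}
  3. create(b)  ⇒  F...........  {b→[0]}
  4. unlink(b)  ⇒  ............  {}
  5. create(a)  ⇒  F...........  {a→[0]}
  6. create(d)  ⇒  FF..........  {a→[0]; d→[1]}
  7. append(d, 2)  ⇒  FFFF........  {a→[0]; d→[1, 2, 3]}
  8. create(c)  ⇒  FFFFF.......  {a→[0]; c→[4]; d→[1, 2, 3]}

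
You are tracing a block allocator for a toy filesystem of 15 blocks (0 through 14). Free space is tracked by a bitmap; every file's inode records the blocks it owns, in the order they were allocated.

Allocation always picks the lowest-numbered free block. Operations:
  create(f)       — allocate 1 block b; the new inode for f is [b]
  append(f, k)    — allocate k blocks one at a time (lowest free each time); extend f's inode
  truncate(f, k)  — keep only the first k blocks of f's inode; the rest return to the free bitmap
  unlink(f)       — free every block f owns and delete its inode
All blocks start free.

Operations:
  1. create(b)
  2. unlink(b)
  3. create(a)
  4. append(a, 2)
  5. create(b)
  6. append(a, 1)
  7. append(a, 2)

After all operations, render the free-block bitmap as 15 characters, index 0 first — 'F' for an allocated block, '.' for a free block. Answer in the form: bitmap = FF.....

bitmap = FFFFFFF........

after create(b) → b:[0]  free=[F..............]
after unlink(b) →   free=[...............]
after create(a) → a:[0]  free=[F..............]
after append(a, 2) → a:[0, 1, 2]  free=[FFF............]
after create(b) → a:[0, 1, 2], b:[3]  free=[FFFF...........]
after append(a, 1) → a:[0, 1, 2, 4], b:[3]  free=[FFFFF..........]
after append(a, 2) → a:[0, 1, 2, 4, 5, 6], b:[3]  free=[FFFFFFF........]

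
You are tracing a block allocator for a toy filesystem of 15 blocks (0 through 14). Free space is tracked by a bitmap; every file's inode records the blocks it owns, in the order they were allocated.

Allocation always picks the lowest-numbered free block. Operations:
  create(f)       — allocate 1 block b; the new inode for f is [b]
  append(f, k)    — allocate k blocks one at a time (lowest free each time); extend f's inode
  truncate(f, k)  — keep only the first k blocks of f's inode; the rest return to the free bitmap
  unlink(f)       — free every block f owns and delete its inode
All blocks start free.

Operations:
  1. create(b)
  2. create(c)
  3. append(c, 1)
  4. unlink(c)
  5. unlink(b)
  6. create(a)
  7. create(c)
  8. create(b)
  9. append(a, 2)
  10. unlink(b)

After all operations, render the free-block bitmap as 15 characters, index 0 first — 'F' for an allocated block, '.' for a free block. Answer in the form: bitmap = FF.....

  1. create(b)  ⇒  F..............  {b→[0]}
  2. create(c)  ⇒  FF.............  {b→[0]; c→[1]}
  3. append(c, 1)  ⇒  FFF............  {b→[0]; c→[1, 2]}
  4. unlink(c)  ⇒  F..............  {b→[0]}
  5. unlink(b)  ⇒  ...............  {}
  6. create(a)  ⇒  F..............  {a→[0]}
  7. create(c)  ⇒  FF.............  {a→[0]; c→[1]}
  8. create(b)  ⇒  FFF............  {a→[0]; b→[2]; c→[1]}
  9. append(a, 2)  ⇒  FFFFF..........  {a→[0, 3, 4]; b→[2]; c→[1]}
  10. unlink(b)  ⇒  FF.FF..........  {a→[0, 3, 4]; c→[1]}

bitmap = FF.FF..........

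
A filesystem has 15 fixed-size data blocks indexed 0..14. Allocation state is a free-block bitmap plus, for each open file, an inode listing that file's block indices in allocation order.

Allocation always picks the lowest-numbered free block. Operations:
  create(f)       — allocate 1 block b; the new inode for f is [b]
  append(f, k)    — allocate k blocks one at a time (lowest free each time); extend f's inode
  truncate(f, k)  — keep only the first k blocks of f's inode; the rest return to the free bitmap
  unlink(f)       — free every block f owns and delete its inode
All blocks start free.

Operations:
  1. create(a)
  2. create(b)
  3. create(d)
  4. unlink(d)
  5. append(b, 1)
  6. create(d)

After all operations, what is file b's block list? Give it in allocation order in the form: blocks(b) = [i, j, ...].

after create(a) → a:[0]  free=[F..............]
after create(b) → a:[0], b:[1]  free=[FF.............]
after create(d) → a:[0], b:[1], d:[2]  free=[FFF............]
after unlink(d) → a:[0], b:[1]  free=[FF.............]
after append(b, 1) → a:[0], b:[1, 2]  free=[FFF............]
after create(d) → a:[0], b:[1, 2], d:[3]  free=[FFFF...........]

blocks(b) = [1, 2]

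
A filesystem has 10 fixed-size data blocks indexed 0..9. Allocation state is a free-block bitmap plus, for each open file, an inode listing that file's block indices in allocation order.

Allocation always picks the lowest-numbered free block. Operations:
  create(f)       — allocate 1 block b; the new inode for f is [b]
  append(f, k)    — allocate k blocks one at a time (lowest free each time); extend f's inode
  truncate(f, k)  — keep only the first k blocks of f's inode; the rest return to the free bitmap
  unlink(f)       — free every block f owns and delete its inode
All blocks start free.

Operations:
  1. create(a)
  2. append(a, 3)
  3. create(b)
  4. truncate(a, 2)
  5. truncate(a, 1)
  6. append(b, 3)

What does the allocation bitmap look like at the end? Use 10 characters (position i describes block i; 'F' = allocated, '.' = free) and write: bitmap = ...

bitmap = FFFFF.....

after create(a) → a:[0]  free=[F.........]
after append(a, 3) → a:[0, 1, 2, 3]  free=[FFFF......]
after create(b) → a:[0, 1, 2, 3], b:[4]  free=[FFFFF.....]
after truncate(a, 2) → a:[0, 1], b:[4]  free=[FF..F.....]
after truncate(a, 1) → a:[0], b:[4]  free=[F...F.....]
after append(b, 3) → a:[0], b:[4, 1, 2, 3]  free=[FFFFF.....]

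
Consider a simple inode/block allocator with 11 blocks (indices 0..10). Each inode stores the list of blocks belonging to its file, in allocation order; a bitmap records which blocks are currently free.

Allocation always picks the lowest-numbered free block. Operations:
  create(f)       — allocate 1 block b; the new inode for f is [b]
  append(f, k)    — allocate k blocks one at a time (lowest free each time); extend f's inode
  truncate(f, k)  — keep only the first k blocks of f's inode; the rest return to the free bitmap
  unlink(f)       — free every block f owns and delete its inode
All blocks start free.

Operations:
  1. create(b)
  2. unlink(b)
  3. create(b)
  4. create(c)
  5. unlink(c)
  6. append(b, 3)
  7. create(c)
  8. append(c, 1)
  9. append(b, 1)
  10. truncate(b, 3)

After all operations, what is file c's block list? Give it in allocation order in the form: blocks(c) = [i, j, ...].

[1] create(b) — b=0 (map F..........)
[2] unlink(b) —  (map ...........)
[3] create(b) — b=0 (map F..........)
[4] create(c) — b=0 c=1 (map FF.........)
[5] unlink(c) — b=0 (map F..........)
[6] append(b, 3) — b=0,1,2,3 (map FFFF.......)
[7] create(c) — b=0,1,2,3 c=4 (map FFFFF......)
[8] append(c, 1) — b=0,1,2,3 c=4,5 (map FFFFFF.....)
[9] append(b, 1) — b=0,1,2,3,6 c=4,5 (map FFFFFFF....)
[10] truncate(b, 3) — b=0,1,2 c=4,5 (map FFF.FF.....)

blocks(c) = [4, 5]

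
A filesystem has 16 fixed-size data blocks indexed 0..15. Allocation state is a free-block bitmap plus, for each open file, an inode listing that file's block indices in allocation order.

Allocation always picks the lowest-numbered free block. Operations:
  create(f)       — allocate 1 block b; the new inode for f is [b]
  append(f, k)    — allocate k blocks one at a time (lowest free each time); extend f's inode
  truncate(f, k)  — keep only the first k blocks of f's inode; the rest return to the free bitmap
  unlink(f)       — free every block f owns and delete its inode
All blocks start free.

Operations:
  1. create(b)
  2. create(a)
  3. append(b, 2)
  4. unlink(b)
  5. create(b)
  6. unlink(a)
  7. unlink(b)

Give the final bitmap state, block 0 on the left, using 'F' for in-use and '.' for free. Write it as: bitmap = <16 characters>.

bitmap = ................

after create(b) → b:[0]  free=[F...............]
after create(a) → a:[1], b:[0]  free=[FF..............]
after append(b, 2) → a:[1], b:[0, 2, 3]  free=[FFFF............]
after unlink(b) → a:[1]  free=[.F..............]
after create(b) → a:[1], b:[0]  free=[FF..............]
after unlink(a) → b:[0]  free=[F...............]
after unlink(b) →   free=[................]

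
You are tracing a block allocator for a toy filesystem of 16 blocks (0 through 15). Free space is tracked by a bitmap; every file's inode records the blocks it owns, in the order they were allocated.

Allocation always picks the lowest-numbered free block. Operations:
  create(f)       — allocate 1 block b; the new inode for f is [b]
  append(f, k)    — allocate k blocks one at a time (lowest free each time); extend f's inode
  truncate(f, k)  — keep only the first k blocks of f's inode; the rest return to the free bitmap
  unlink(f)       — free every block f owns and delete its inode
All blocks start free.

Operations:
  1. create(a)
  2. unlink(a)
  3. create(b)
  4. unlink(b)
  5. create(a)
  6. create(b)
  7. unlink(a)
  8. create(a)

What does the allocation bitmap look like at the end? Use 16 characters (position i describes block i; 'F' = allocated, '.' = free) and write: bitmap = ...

bitmap = FF..............

after create(a) → a:[0]  free=[F...............]
after unlink(a) →   free=[................]
after create(b) → b:[0]  free=[F...............]
after unlink(b) →   free=[................]
after create(a) → a:[0]  free=[F...............]
after create(b) → a:[0], b:[1]  free=[FF..............]
after unlink(a) → b:[1]  free=[.F..............]
after create(a) → a:[0], b:[1]  free=[FF..............]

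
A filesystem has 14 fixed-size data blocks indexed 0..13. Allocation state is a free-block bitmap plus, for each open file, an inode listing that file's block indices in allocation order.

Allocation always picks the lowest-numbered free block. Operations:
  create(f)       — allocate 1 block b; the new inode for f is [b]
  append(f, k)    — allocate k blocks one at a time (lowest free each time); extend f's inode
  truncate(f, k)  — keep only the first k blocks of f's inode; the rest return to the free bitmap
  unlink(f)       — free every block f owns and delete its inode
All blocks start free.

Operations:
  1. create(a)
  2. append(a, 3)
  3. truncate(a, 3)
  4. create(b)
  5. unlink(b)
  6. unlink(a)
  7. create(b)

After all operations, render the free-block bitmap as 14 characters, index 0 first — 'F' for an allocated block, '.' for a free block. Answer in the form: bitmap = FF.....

  1. create(a)  ⇒  F.............  {a→[0]}
  2. append(a, 3)  ⇒  FFFF..........  {a→[0, 1, 2, 3]}
  3. truncate(a, 3)  ⇒  FFF...........  {a→[0, 1, 2]}
  4. create(b)  ⇒  FFFF..........  {a→[0, 1, 2]; b→[3]}
  5. unlink(b)  ⇒  FFF...........  {a→[0, 1, 2]}
  6. unlink(a)  ⇒  ..............  {}
  7. create(b)  ⇒  F.............  {b→[0]}

bitmap = F.............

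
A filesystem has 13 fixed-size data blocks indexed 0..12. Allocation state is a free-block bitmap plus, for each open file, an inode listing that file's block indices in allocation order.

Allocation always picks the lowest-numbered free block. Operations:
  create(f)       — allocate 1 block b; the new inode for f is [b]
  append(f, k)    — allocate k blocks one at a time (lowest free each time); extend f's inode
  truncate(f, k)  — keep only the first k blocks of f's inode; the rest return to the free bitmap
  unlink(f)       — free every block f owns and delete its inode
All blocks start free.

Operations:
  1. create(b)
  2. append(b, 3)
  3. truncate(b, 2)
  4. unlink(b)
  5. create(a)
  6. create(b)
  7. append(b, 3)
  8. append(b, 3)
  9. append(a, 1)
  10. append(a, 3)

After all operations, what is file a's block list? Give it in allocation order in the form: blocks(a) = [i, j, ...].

blocks(a) = [0, 8, 9, 10, 11]

create(b): bitmap=F............ | b=[0]
append(b, 3): bitmap=FFFF......... | b=[0, 1, 2, 3]
truncate(b, 2): bitmap=FF........... | b=[0, 1]
unlink(b): bitmap=............. | 
create(a): bitmap=F............ | a=[0]
create(b): bitmap=FF........... | a=[0] b=[1]
append(b, 3): bitmap=FFFFF........ | a=[0] b=[1, 2, 3, 4]
append(b, 3): bitmap=FFFFFFFF..... | a=[0] b=[1, 2, 3, 4, 5, 6, 7]
append(a, 1): bitmap=FFFFFFFFF.... | a=[0, 8] b=[1, 2, 3, 4, 5, 6, 7]
append(a, 3): bitmap=FFFFFFFFFFFF. | a=[0, 8, 9, 10, 11] b=[1, 2, 3, 4, 5, 6, 7]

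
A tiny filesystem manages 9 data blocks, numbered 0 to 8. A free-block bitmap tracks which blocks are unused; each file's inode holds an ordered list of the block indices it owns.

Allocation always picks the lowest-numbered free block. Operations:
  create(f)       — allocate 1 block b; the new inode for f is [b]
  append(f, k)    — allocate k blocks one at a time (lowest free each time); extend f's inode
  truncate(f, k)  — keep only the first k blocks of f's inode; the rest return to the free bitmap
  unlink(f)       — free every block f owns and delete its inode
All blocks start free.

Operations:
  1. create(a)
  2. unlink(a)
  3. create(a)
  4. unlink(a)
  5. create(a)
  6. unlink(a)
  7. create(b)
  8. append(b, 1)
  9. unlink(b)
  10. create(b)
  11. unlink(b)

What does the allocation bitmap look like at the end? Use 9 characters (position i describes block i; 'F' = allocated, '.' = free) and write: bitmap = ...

bitmap = .........

  1. create(a)  ⇒  F........  {a→[0]}
  2. unlink(a)  ⇒  .........  {}
  3. create(a)  ⇒  F........  {a→[0]}
  4. unlink(a)  ⇒  .........  {}
  5. create(a)  ⇒  F........  {a→[0]}
  6. unlink(a)  ⇒  .........  {}
  7. create(b)  ⇒  F........  {b→[0]}
  8. append(b, 1)  ⇒  FF.......  {b→[0, 1]}
  9. unlink(b)  ⇒  .........  {}
  10. create(b)  ⇒  F........  {b→[0]}
  11. unlink(b)  ⇒  .........  {}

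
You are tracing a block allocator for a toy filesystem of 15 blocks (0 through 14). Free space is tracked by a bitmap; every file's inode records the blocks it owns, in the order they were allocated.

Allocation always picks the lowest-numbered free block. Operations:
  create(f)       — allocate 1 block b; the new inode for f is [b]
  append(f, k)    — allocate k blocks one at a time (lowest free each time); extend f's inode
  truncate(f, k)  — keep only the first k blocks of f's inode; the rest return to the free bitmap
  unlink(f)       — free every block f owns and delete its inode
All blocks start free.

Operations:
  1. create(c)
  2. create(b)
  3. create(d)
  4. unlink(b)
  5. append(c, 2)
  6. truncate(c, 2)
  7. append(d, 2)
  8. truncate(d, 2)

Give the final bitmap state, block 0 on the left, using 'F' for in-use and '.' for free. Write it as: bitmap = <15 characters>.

bitmap = FFFF...........

create(c): bitmap=F.............. | c=[0]
create(b): bitmap=FF............. | b=[1] c=[0]
create(d): bitmap=FFF............ | b=[1] c=[0] d=[2]
unlink(b): bitmap=F.F............ | c=[0] d=[2]
append(c, 2): bitmap=FFFF........... | c=[0, 1, 3] d=[2]
truncate(c, 2): bitmap=FFF............ | c=[0, 1] d=[2]
append(d, 2): bitmap=FFFFF.......... | c=[0, 1] d=[2, 3, 4]
truncate(d, 2): bitmap=FFFF........... | c=[0, 1] d=[2, 3]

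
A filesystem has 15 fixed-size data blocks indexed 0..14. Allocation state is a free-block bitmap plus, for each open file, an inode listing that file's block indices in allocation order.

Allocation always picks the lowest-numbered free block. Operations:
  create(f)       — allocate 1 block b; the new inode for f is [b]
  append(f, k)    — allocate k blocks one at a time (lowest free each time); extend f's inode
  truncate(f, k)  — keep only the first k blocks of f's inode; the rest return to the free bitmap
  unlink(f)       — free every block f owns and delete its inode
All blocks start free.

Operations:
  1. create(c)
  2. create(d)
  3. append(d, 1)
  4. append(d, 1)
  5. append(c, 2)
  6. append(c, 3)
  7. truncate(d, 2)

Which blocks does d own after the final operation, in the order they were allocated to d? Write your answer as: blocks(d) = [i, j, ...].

[1] create(c) — c=0 (map F..............)
[2] create(d) — c=0 d=1 (map FF.............)
[3] append(d, 1) — c=0 d=1,2 (map FFF............)
[4] append(d, 1) — c=0 d=1,2,3 (map FFFF...........)
[5] append(c, 2) — c=0,4,5 d=1,2,3 (map FFFFFF.........)
[6] append(c, 3) — c=0,4,5,6,7,8 d=1,2,3 (map FFFFFFFFF......)
[7] truncate(d, 2) — c=0,4,5,6,7,8 d=1,2 (map FFF.FFFFF......)

blocks(d) = [1, 2]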